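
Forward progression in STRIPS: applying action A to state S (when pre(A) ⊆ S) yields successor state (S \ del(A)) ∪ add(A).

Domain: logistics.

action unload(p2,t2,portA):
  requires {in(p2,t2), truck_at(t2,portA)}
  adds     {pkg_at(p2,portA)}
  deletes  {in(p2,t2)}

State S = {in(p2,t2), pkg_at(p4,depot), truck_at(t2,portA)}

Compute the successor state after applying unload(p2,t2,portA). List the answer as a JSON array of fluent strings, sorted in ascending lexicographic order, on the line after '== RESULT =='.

Compute (S \ del) ∪ add:
  pre ⊆ S: {in(p2,t2), truck_at(t2,portA)} ⊆ S  — applicable
  S \ del = {pkg_at(p4,depot), truck_at(t2,portA)}
  ∪ add   = {pkg_at(p2,portA), pkg_at(p4,depot), truck_at(t2,portA)}

== RESULT ==
["pkg_at(p2,portA)", "pkg_at(p4,depot)", "truck_at(t2,portA)"]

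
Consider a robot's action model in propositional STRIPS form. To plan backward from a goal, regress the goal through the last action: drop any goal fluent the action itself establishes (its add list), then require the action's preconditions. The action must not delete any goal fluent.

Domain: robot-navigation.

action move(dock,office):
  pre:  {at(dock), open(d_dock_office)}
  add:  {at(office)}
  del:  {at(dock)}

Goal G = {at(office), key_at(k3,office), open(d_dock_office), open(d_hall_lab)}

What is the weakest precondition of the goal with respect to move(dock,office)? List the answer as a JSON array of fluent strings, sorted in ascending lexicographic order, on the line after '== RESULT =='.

Compute (G \ add) ∪ pre:
  G ∩ del = {}  (empty — regression defined)
  G \ add = {at(office), key_at(k3,office), open(d_dock_office), open(d_hall_lab)} \ {at(office)} = {key_at(k3,office), open(d_dock_office), open(d_hall_lab)}
  ∪ pre   = {key_at(k3,office), open(d_dock_office), open(d_hall_lab)} ∪ {at(dock), open(d_dock_office)}
          = {at(dock), key_at(k3,office), open(d_dock_office), open(d_hall_lab)}

== RESULT ==
["at(dock)", "key_at(k3,office)", "open(d_dock_office)", "open(d_hall_lab)"]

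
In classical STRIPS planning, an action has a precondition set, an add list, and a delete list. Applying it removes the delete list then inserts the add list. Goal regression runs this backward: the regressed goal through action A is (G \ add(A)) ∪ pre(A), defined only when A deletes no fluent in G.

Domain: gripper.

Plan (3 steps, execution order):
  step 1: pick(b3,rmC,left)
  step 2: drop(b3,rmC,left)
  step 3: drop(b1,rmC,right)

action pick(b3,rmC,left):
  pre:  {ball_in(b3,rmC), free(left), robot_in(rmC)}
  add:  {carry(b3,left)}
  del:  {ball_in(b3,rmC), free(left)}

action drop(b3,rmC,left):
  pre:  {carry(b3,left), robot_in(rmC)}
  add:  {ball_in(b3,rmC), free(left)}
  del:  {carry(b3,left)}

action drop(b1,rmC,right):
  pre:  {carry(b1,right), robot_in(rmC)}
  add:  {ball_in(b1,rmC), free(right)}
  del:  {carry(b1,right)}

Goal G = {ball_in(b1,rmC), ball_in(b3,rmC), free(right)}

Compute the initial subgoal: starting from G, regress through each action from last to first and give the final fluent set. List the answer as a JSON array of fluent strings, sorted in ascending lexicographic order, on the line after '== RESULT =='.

Work backward from the goal:
  through step 3 (drop(b1,rmC,right)): drop {ball_in(b1,rmC), free(right)}, keep {ball_in(b3,rmC)}, require {carry(b1,right), robot_in(rmC)}
    → {ball_in(b3,rmC), carry(b1,right), robot_in(rmC)}
  through step 2 (drop(b3,rmC,left)): drop {ball_in(b3,rmC)}, keep {carry(b1,right), robot_in(rmC)}, require {carry(b3,left), robot_in(rmC)}
    → {carry(b1,right), carry(b3,left), robot_in(rmC)}
  through step 1 (pick(b3,rmC,left)): drop {carry(b3,left)}, keep {carry(b1,right), robot_in(rmC)}, require {ball_in(b3,rmC), free(left), robot_in(rmC)}
    → {ball_in(b3,rmC), carry(b1,right), free(left), robot_in(rmC)}

== RESULT ==
["ball_in(b3,rmC)", "carry(b1,right)", "free(left)", "robot_in(rmC)"]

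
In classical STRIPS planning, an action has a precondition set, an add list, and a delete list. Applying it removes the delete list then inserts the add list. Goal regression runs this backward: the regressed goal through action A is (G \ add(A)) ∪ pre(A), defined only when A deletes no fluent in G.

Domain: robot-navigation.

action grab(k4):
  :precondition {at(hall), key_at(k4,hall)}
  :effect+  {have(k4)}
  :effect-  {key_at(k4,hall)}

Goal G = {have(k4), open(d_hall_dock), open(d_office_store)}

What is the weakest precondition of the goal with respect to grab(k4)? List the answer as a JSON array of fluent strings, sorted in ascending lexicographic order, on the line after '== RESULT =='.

Regress:
  G ∩ del = {}  (empty — regression defined)
  G \ add = {have(k4), open(d_hall_dock), open(d_office_store)} \ {have(k4)} = {open(d_hall_dock), open(d_office_store)}
  ∪ pre   = {open(d_hall_dock), open(d_office_store)} ∪ {at(hall), key_at(k4,hall)}
          = {at(hall), key_at(k4,hall), open(d_hall_dock), open(d_office_store)}

== RESULT ==
["at(hall)", "key_at(k4,hall)", "open(d_hall_dock)", "open(d_office_store)"]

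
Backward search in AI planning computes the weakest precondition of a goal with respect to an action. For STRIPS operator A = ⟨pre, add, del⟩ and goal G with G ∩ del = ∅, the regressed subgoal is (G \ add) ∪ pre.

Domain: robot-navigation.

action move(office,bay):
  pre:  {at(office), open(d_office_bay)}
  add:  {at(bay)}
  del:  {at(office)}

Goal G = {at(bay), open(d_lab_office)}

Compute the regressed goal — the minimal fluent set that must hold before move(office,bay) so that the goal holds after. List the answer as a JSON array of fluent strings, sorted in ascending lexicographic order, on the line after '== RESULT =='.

Regress:
  G ∩ del = {}  (empty — regression defined)
  G \ add = {at(bay), open(d_lab_office)} \ {at(bay)} = {open(d_lab_office)}
  ∪ pre   = {open(d_lab_office)} ∪ {at(office), open(d_office_bay)}
          = {at(office), open(d_lab_office), open(d_office_bay)}

== RESULT ==
["at(office)", "open(d_lab_office)", "open(d_office_bay)"]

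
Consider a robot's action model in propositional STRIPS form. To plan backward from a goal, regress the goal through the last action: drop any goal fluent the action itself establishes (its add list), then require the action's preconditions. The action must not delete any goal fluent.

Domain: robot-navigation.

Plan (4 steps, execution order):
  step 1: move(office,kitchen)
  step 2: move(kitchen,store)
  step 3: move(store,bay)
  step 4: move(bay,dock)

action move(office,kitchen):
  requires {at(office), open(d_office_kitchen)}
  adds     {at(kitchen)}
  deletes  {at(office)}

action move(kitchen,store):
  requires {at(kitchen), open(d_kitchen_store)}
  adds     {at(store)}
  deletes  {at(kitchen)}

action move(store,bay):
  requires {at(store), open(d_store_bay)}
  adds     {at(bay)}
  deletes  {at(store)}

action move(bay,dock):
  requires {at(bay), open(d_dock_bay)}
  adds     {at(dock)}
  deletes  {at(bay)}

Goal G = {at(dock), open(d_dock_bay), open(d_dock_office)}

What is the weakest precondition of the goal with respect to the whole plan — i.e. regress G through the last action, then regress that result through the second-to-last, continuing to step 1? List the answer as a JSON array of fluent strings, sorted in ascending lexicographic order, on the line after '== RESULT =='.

Work backward from the goal:
  through step 4 (move(bay,dock)): drop {at(dock)}, keep {open(d_dock_bay), open(d_dock_office)}, require {at(bay), open(d_dock_bay)}
    → {at(bay), open(d_dock_bay), open(d_dock_office)}
  through step 3 (move(store,bay)): drop {at(bay)}, keep {open(d_dock_bay), open(d_dock_office)}, require {at(store), open(d_store_bay)}
    → {at(store), open(d_dock_bay), open(d_dock_office), open(d_store_bay)}
  through step 2 (move(kitchen,store)): drop {at(store)}, keep {open(d_dock_bay), open(d_dock_office), open(d_store_bay)}, require {at(kitchen), open(d_kitchen_store)}
    → {at(kitchen), open(d_dock_bay), open(d_dock_office), open(d_kitchen_store), open(d_store_bay)}
  through step 1 (move(office,kitchen)): drop {at(kitchen)}, keep {open(d_dock_bay), open(d_dock_office), open(d_kitchen_store), open(d_store_bay)}, require {at(office), open(d_office_kitchen)}
    → {at(office), open(d_dock_bay), open(d_dock_office), open(d_kitchen_store), open(d_office_kitchen), open(d_store_bay)}

== RESULT ==
["at(office)", "open(d_dock_bay)", "open(d_dock_office)", "open(d_kitchen_store)", "open(d_office_kitchen)", "open(d_store_bay)"]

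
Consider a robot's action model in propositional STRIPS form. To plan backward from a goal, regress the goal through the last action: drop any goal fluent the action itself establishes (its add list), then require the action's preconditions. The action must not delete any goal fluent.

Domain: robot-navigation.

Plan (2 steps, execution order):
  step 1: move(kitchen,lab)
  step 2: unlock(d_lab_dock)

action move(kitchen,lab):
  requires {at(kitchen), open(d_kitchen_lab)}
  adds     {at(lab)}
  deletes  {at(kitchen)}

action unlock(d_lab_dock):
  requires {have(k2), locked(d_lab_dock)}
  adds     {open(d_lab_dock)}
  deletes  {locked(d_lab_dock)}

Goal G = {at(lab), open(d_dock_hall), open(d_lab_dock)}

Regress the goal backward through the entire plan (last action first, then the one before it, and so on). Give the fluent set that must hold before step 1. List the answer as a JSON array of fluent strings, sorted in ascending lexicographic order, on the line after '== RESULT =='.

Work backward from the goal:
  through step 2 (unlock(d_lab_dock)): drop {open(d_lab_dock)}, keep {at(lab), open(d_dock_hall)}, require {have(k2), locked(d_lab_dock)}
    → {at(lab), have(k2), locked(d_lab_dock), open(d_dock_hall)}
  through step 1 (move(kitchen,lab)): drop {at(lab)}, keep {have(k2), locked(d_lab_dock), open(d_dock_hall)}, require {at(kitchen), open(d_kitchen_lab)}
    → {at(kitchen), have(k2), locked(d_lab_dock), open(d_dock_hall), open(d_kitchen_lab)}

== RESULT ==
["at(kitchen)", "have(k2)", "locked(d_lab_dock)", "open(d_dock_hall)", "open(d_kitchen_lab)"]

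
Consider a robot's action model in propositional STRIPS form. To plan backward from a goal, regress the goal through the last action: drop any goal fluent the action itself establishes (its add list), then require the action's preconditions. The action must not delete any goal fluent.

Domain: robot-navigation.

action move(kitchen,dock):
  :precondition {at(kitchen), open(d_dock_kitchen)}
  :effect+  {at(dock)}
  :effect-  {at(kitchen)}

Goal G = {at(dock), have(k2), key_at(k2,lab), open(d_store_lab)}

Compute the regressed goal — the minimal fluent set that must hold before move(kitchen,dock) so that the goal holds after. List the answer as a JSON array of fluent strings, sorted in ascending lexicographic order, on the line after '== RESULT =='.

Compute (G \ add) ∪ pre:
  G ∩ del = {}  (empty — regression defined)
  G \ add = {at(dock), have(k2), key_at(k2,lab), open(d_store_lab)} \ {at(dock)} = {have(k2), key_at(k2,lab), open(d_store_lab)}
  ∪ pre   = {have(k2), key_at(k2,lab), open(d_store_lab)} ∪ {at(kitchen), open(d_dock_kitchen)}
          = {at(kitchen), have(k2), key_at(k2,lab), open(d_dock_kitchen), open(d_store_lab)}

== RESULT ==
["at(kitchen)", "have(k2)", "key_at(k2,lab)", "open(d_dock_kitchen)", "open(d_store_lab)"]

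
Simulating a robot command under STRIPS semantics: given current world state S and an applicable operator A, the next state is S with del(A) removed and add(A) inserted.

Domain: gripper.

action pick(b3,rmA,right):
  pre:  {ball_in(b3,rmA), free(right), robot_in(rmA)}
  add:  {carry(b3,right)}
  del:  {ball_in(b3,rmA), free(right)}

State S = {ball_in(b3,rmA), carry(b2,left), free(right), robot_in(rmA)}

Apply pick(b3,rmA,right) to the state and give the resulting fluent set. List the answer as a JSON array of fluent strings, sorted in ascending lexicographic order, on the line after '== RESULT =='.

Compute (S \ del) ∪ add:
  pre ⊆ S: {ball_in(b3,rmA), free(right), robot_in(rmA)} ⊆ S  — applicable
  S \ del = {carry(b2,left), robot_in(rmA)}
  ∪ add   = {carry(b2,left), carry(b3,right), robot_in(rmA)}

== RESULT ==
["carry(b2,left)", "carry(b3,right)", "robot_in(rmA)"]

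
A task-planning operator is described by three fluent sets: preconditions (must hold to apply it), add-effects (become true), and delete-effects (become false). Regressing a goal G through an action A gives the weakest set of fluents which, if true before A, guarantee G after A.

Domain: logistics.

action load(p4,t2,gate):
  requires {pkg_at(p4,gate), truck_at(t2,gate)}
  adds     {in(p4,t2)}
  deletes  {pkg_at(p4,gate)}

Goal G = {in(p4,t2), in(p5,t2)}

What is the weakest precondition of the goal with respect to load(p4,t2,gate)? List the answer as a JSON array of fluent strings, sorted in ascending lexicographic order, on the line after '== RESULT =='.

Compute (G \ add) ∪ pre:
  G ∩ del = {}  (empty — regression defined)
  G \ add = {in(p4,t2), in(p5,t2)} \ {in(p4,t2)} = {in(p5,t2)}
  ∪ pre   = {in(p5,t2)} ∪ {pkg_at(p4,gate), truck_at(t2,gate)}
          = {in(p5,t2), pkg_at(p4,gate), truck_at(t2,gate)}

== RESULT ==
["in(p5,t2)", "pkg_at(p4,gate)", "truck_at(t2,gate)"]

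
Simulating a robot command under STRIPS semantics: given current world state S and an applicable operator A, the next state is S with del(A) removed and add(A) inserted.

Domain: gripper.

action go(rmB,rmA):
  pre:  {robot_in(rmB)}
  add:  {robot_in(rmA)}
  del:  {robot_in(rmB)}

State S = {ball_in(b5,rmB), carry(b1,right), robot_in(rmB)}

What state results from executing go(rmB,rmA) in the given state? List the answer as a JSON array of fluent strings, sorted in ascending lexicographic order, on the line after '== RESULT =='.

Compute (S \ del) ∪ add:
  pre ⊆ S: {robot_in(rmB)} ⊆ S  — applicable
  S \ del = {ball_in(b5,rmB), carry(b1,right)}
  ∪ add   = {ball_in(b5,rmB), carry(b1,right), robot_in(rmA)}

== RESULT ==
["ball_in(b5,rmB)", "carry(b1,right)", "robot_in(rmA)"]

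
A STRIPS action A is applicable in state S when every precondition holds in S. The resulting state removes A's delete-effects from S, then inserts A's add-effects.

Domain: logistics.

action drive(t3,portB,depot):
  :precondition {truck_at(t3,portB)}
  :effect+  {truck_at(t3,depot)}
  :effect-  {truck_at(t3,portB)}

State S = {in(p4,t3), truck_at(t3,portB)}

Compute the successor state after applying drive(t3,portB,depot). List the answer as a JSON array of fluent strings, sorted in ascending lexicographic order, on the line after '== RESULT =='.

Compute (S \ del) ∪ add:
  pre ⊆ S: {truck_at(t3,portB)} ⊆ S  — applicable
  S \ del = {in(p4,t3)}
  ∪ add   = {in(p4,t3), truck_at(t3,depot)}

== RESULT ==
["in(p4,t3)", "truck_at(t3,depot)"]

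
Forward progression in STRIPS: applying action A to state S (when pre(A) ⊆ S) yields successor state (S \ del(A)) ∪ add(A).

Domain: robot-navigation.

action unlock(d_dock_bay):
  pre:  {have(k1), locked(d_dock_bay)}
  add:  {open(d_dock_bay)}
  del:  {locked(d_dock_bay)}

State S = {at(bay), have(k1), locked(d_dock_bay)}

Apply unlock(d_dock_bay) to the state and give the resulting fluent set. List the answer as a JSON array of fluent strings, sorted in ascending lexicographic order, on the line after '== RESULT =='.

Compute (S \ del) ∪ add:
  pre ⊆ S: {have(k1), locked(d_dock_bay)} ⊆ S  — applicable
  S \ del = {at(bay), have(k1)}
  ∪ add   = {at(bay), have(k1), open(d_dock_bay)}

== RESULT ==
["at(bay)", "have(k1)", "open(d_dock_bay)"]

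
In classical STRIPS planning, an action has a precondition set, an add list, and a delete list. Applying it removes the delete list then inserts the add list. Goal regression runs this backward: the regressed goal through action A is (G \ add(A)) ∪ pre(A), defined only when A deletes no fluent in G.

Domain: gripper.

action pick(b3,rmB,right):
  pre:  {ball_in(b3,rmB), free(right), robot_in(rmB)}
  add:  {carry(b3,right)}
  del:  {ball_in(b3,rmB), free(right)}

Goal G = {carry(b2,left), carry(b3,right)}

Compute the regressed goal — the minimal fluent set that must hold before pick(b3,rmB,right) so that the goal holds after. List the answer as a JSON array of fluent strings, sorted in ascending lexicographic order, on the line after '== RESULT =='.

Compute (G \ add) ∪ pre:
  G ∩ del = {}  (empty — regression defined)
  G \ add = {carry(b2,left), carry(b3,right)} \ {carry(b3,right)} = {carry(b2,left)}
  ∪ pre   = {carry(b2,left)} ∪ {ball_in(b3,rmB), free(right), robot_in(rmB)}
          = {ball_in(b3,rmB), carry(b2,left), free(right), robot_in(rmB)}

== RESULT ==
["ball_in(b3,rmB)", "carry(b2,left)", "free(right)", "robot_in(rmB)"]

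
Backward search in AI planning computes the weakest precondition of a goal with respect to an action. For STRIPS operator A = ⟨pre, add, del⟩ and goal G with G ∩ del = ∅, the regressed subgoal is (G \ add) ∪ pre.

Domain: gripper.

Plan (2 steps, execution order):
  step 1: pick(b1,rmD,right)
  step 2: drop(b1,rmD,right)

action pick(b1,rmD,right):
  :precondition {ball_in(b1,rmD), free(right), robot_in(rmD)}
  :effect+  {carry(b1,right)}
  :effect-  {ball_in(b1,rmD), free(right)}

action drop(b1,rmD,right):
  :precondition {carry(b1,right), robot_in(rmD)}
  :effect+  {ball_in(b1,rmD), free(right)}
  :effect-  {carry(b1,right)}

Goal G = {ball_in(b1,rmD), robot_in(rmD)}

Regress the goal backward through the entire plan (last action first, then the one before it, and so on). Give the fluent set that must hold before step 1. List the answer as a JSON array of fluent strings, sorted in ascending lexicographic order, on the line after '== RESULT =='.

Regress step by step:
  through step 2 (drop(b1,rmD,right)): drop {ball_in(b1,rmD)}, keep {robot_in(rmD)}, require {carry(b1,right), robot_in(rmD)}
    → {carry(b1,right), robot_in(rmD)}
  through step 1 (pick(b1,rmD,right)): drop {carry(b1,right)}, keep {robot_in(rmD)}, require {ball_in(b1,rmD), free(right), robot_in(rmD)}
    → {ball_in(b1,rmD), free(right), robot_in(rmD)}

== RESULT ==
["ball_in(b1,rmD)", "free(right)", "robot_in(rmD)"]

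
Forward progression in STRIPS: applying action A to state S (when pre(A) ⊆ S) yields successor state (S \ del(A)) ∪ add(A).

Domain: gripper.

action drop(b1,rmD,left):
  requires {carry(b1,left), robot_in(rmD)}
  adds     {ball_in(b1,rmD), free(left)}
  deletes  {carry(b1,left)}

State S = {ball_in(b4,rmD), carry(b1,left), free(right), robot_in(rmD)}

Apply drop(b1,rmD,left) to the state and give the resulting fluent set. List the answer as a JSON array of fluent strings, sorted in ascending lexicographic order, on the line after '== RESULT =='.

Compute (S \ del) ∪ add:
  pre ⊆ S: {carry(b1,left), robot_in(rmD)} ⊆ S  — applicable
  S \ del = {ball_in(b4,rmD), free(right), robot_in(rmD)}
  ∪ add   = {ball_in(b1,rmD), ball_in(b4,rmD), free(left), free(right), robot_in(rmD)}

== RESULT ==
["ball_in(b1,rmD)", "ball_in(b4,rmD)", "free(left)", "free(right)", "robot_in(rmD)"]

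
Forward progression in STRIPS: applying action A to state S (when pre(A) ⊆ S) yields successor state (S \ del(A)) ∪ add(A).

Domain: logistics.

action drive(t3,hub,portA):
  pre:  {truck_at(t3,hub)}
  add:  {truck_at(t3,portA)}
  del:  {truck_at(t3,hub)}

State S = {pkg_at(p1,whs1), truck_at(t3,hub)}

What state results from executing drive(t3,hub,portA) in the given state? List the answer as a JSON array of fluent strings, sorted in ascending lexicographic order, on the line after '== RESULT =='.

Progress:
  pre ⊆ S: {truck_at(t3,hub)} ⊆ S  — applicable
  S \ del = {pkg_at(p1,whs1)}
  ∪ add   = {pkg_at(p1,whs1), truck_at(t3,portA)}

== RESULT ==
["pkg_at(p1,whs1)", "truck_at(t3,portA)"]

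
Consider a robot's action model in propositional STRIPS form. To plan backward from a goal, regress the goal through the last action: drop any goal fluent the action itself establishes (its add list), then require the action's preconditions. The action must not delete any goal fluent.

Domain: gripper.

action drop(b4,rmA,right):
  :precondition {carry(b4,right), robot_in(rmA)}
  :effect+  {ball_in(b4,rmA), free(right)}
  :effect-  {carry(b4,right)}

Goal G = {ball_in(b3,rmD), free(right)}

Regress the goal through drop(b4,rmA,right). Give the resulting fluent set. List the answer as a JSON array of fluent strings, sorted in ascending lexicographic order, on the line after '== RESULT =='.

Compute (G \ add) ∪ pre:
  G ∩ del = {}  (empty — regression defined)
  G \ add = {ball_in(b3,rmD), free(right)} \ {ball_in(b4,rmA), free(right)} = {ball_in(b3,rmD)}
  ∪ pre   = {ball_in(b3,rmD)} ∪ {carry(b4,right), robot_in(rmA)}
          = {ball_in(b3,rmD), carry(b4,right), robot_in(rmA)}

== RESULT ==
["ball_in(b3,rmD)", "carry(b4,right)", "robot_in(rmA)"]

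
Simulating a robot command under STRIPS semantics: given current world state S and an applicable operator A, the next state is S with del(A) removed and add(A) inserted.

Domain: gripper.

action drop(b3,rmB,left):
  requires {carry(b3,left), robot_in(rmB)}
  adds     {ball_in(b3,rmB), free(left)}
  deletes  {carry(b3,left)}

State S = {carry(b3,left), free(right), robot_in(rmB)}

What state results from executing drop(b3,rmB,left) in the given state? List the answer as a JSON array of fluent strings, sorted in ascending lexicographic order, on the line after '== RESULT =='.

Progress:
  pre ⊆ S: {carry(b3,left), robot_in(rmB)} ⊆ S  — applicable
  S \ del = {free(right), robot_in(rmB)}
  ∪ add   = {ball_in(b3,rmB), free(left), free(right), robot_in(rmB)}

== RESULT ==
["ball_in(b3,rmB)", "free(left)", "free(right)", "robot_in(rmB)"]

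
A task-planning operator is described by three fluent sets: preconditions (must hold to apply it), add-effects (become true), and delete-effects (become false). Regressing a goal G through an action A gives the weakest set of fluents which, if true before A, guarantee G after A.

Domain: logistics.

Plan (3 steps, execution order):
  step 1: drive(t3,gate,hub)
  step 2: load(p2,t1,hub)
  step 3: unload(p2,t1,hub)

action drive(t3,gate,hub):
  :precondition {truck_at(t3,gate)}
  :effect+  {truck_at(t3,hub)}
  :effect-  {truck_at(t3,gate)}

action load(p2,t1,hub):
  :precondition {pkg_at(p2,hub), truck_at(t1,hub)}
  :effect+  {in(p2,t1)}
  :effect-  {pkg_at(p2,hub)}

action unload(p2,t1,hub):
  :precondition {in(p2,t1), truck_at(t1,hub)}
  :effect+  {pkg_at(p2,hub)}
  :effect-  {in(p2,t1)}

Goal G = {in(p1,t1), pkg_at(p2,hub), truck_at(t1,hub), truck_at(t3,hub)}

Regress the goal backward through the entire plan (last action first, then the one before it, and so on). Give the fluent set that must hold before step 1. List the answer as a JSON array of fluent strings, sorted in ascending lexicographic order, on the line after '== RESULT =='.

Regress step by step:
  through step 3 (unload(p2,t1,hub)): drop {pkg_at(p2,hub)}, keep {in(p1,t1), truck_at(t1,hub), truck_at(t3,hub)}, require {in(p2,t1), truck_at(t1,hub)}
    → {in(p1,t1), in(p2,t1), truck_at(t1,hub), truck_at(t3,hub)}
  through step 2 (load(p2,t1,hub)): drop {in(p2,t1)}, keep {in(p1,t1), truck_at(t1,hub), truck_at(t3,hub)}, require {pkg_at(p2,hub), truck_at(t1,hub)}
    → {in(p1,t1), pkg_at(p2,hub), truck_at(t1,hub), truck_at(t3,hub)}
  through step 1 (drive(t3,gate,hub)): drop {truck_at(t3,hub)}, keep {in(p1,t1), pkg_at(p2,hub), truck_at(t1,hub)}, require {truck_at(t3,gate)}
    → {in(p1,t1), pkg_at(p2,hub), truck_at(t1,hub), truck_at(t3,gate)}

== RESULT ==
["in(p1,t1)", "pkg_at(p2,hub)", "truck_at(t1,hub)", "truck_at(t3,gate)"]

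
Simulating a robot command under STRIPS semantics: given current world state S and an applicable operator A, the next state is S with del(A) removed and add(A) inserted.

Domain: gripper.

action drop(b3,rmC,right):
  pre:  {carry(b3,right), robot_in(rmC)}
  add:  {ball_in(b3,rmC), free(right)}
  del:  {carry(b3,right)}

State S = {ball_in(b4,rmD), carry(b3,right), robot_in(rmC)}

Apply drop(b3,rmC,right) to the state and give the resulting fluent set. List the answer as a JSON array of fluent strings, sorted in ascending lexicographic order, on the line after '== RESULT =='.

Progress:
  pre ⊆ S: {carry(b3,right), robot_in(rmC)} ⊆ S  — applicable
  S \ del = {ball_in(b4,rmD), robot_in(rmC)}
  ∪ add   = {ball_in(b3,rmC), ball_in(b4,rmD), free(right), robot_in(rmC)}

== RESULT ==
["ball_in(b3,rmC)", "ball_in(b4,rmD)", "free(right)", "robot_in(rmC)"]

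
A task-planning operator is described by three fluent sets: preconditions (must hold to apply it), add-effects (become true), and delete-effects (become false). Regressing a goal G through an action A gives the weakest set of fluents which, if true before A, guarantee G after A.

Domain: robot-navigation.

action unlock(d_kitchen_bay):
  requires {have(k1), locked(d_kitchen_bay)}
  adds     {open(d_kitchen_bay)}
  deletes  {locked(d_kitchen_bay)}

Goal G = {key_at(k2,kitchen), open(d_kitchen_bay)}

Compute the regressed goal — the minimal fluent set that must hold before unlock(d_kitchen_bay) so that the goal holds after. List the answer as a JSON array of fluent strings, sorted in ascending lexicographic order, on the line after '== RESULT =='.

Regress:
  G ∩ del = {}  (empty — regression defined)
  G \ add = {key_at(k2,kitchen), open(d_kitchen_bay)} \ {open(d_kitchen_bay)} = {key_at(k2,kitchen)}
  ∪ pre   = {key_at(k2,kitchen)} ∪ {have(k1), locked(d_kitchen_bay)}
          = {have(k1), key_at(k2,kitchen), locked(d_kitchen_bay)}

== RESULT ==
["have(k1)", "key_at(k2,kitchen)", "locked(d_kitchen_bay)"]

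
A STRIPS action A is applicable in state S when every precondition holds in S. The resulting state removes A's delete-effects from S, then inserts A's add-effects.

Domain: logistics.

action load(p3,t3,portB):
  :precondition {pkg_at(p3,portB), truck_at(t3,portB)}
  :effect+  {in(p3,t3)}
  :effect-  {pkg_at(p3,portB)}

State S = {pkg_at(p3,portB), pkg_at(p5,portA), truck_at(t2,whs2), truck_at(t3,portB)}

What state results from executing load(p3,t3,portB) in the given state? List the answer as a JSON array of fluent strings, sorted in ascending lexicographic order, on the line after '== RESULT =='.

Progress:
  pre ⊆ S: {pkg_at(p3,portB), truck_at(t3,portB)} ⊆ S  — applicable
  S \ del = {pkg_at(p5,portA), truck_at(t2,whs2), truck_at(t3,portB)}
  ∪ add   = {in(p3,t3), pkg_at(p5,portA), truck_at(t2,whs2), truck_at(t3,portB)}

== RESULT ==
["in(p3,t3)", "pkg_at(p5,portA)", "truck_at(t2,whs2)", "truck_at(t3,portB)"]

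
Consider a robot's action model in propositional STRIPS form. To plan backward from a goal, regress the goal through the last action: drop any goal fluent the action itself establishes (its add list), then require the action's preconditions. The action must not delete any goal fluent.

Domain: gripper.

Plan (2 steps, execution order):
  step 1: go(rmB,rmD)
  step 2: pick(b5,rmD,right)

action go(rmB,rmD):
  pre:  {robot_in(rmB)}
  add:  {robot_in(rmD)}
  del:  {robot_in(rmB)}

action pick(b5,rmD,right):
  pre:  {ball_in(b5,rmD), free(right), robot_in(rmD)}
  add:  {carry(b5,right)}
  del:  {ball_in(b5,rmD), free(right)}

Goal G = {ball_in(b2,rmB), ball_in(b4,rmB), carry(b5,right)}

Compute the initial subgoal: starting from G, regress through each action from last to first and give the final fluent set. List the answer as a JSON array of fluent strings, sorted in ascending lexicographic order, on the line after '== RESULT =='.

Regress step by step:
  through step 2 (pick(b5,rmD,right)): drop {carry(b5,right)}, keep {ball_in(b2,rmB), ball_in(b4,rmB)}, require {ball_in(b5,rmD), free(right), robot_in(rmD)}
    → {ball_in(b2,rmB), ball_in(b4,rmB), ball_in(b5,rmD), free(right), robot_in(rmD)}
  through step 1 (go(rmB,rmD)): drop {robot_in(rmD)}, keep {ball_in(b2,rmB), ball_in(b4,rmB), ball_in(b5,rmD), free(right)}, require {robot_in(rmB)}
    → {ball_in(b2,rmB), ball_in(b4,rmB), ball_in(b5,rmD), free(right), robot_in(rmB)}

== RESULT ==
["ball_in(b2,rmB)", "ball_in(b4,rmB)", "ball_in(b5,rmD)", "free(right)", "robot_in(rmB)"]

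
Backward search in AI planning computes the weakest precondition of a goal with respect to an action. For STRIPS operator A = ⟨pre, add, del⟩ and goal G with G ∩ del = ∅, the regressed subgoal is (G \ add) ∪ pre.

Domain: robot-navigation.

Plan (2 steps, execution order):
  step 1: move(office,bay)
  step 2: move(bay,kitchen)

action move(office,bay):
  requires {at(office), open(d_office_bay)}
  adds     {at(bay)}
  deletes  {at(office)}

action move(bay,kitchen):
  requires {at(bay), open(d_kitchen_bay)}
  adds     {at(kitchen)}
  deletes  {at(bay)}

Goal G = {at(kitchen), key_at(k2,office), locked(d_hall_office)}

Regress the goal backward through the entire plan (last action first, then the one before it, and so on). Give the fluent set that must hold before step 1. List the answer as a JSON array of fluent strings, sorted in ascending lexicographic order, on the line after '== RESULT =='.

Work backward from the goal:
  through step 2 (move(bay,kitchen)): drop {at(kitchen)}, keep {key_at(k2,office), locked(d_hall_office)}, require {at(bay), open(d_kitchen_bay)}
    → {at(bay), key_at(k2,office), locked(d_hall_office), open(d_kitchen_bay)}
  through step 1 (move(office,bay)): drop {at(bay)}, keep {key_at(k2,office), locked(d_hall_office), open(d_kitchen_bay)}, require {at(office), open(d_office_bay)}
    → {at(office), key_at(k2,office), locked(d_hall_office), open(d_kitchen_bay), open(d_office_bay)}

== RESULT ==
["at(office)", "key_at(k2,office)", "locked(d_hall_office)", "open(d_kitchen_bay)", "open(d_office_bay)"]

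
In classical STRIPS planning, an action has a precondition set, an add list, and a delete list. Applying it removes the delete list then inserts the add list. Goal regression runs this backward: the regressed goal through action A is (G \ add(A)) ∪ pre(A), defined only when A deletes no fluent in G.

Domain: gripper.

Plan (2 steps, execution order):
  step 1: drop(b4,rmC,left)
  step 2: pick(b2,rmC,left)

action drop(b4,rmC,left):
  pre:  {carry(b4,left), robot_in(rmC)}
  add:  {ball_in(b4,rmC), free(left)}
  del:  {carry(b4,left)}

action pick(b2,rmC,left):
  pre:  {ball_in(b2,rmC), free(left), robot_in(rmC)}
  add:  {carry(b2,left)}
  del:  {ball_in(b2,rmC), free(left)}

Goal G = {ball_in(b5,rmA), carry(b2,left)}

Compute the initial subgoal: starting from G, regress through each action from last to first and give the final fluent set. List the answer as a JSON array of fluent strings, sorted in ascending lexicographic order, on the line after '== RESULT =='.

Regress step by step:
  through step 2 (pick(b2,rmC,left)): drop {carry(b2,left)}, keep {ball_in(b5,rmA)}, require {ball_in(b2,rmC), free(left), robot_in(rmC)}
    → {ball_in(b2,rmC), ball_in(b5,rmA), free(left), robot_in(rmC)}
  through step 1 (drop(b4,rmC,left)): drop {free(left)}, keep {ball_in(b2,rmC), ball_in(b5,rmA), robot_in(rmC)}, require {carry(b4,left), robot_in(rmC)}
    → {ball_in(b2,rmC), ball_in(b5,rmA), carry(b4,left), robot_in(rmC)}

== RESULT ==
["ball_in(b2,rmC)", "ball_in(b5,rmA)", "carry(b4,left)", "robot_in(rmC)"]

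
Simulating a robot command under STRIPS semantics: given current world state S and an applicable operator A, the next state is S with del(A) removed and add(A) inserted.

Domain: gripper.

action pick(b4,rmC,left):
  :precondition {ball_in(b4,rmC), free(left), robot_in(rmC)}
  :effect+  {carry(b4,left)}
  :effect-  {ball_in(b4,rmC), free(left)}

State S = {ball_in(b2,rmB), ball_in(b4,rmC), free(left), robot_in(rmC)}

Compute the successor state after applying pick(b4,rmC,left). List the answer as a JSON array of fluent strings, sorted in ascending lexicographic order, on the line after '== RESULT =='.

Compute (S \ del) ∪ add:
  pre ⊆ S: {ball_in(b4,rmC), free(left), robot_in(rmC)} ⊆ S  — applicable
  S \ del = {ball_in(b2,rmB), robot_in(rmC)}
  ∪ add   = {ball_in(b2,rmB), carry(b4,left), robot_in(rmC)}

== RESULT ==
["ball_in(b2,rmB)", "carry(b4,left)", "robot_in(rmC)"]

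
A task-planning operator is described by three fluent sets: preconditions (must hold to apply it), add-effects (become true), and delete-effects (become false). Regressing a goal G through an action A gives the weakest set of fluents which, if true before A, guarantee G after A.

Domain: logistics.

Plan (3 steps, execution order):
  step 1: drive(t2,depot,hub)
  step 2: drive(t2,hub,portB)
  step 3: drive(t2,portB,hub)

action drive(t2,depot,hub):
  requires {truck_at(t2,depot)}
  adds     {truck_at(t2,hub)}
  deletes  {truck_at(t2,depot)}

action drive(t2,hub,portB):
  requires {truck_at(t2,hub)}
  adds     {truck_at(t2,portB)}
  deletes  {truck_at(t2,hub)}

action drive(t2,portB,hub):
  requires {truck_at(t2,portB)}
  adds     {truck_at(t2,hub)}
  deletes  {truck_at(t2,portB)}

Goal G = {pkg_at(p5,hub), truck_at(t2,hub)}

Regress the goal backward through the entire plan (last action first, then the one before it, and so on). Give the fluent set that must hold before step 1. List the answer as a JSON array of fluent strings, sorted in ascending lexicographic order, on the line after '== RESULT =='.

Regress step by step:
  through step 3 (drive(t2,portB,hub)): drop {truck_at(t2,hub)}, keep {pkg_at(p5,hub)}, require {truck_at(t2,portB)}
    → {pkg_at(p5,hub), truck_at(t2,portB)}
  through step 2 (drive(t2,hub,portB)): drop {truck_at(t2,portB)}, keep {pkg_at(p5,hub)}, require {truck_at(t2,hub)}
    → {pkg_at(p5,hub), truck_at(t2,hub)}
  through step 1 (drive(t2,depot,hub)): drop {truck_at(t2,hub)}, keep {pkg_at(p5,hub)}, require {truck_at(t2,depot)}
    → {pkg_at(p5,hub), truck_at(t2,depot)}

== RESULT ==
["pkg_at(p5,hub)", "truck_at(t2,depot)"]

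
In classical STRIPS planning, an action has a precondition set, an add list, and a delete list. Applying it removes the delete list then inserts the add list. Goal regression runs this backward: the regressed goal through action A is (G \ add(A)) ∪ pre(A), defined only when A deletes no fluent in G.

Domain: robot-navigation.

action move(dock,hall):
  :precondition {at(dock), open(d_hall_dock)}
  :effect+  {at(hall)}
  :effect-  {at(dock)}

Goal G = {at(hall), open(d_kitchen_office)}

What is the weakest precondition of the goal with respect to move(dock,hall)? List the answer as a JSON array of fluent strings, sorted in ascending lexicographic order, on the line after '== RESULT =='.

Compute (G \ add) ∪ pre:
  G ∩ del = {}  (empty — regression defined)
  G \ add = {at(hall), open(d_kitchen_office)} \ {at(hall)} = {open(d_kitchen_office)}
  ∪ pre   = {open(d_kitchen_office)} ∪ {at(dock), open(d_hall_dock)}
          = {at(dock), open(d_hall_dock), open(d_kitchen_office)}

== RESULT ==
["at(dock)", "open(d_hall_dock)", "open(d_kitchen_office)"]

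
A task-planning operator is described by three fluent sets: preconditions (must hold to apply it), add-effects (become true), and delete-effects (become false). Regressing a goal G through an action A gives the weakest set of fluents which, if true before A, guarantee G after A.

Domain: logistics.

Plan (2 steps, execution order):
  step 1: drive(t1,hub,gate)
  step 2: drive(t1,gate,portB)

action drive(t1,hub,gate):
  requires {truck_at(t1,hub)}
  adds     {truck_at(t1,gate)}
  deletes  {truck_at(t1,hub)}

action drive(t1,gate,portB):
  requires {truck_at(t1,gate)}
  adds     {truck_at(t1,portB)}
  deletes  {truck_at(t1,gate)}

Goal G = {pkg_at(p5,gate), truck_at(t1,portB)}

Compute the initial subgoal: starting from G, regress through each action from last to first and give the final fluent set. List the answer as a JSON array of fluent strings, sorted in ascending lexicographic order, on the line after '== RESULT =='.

Work backward from the goal:
  through step 2 (drive(t1,gate,portB)): drop {truck_at(t1,portB)}, keep {pkg_at(p5,gate)}, require {truck_at(t1,gate)}
    → {pkg_at(p5,gate), truck_at(t1,gate)}
  through step 1 (drive(t1,hub,gate)): drop {truck_at(t1,gate)}, keep {pkg_at(p5,gate)}, require {truck_at(t1,hub)}
    → {pkg_at(p5,gate), truck_at(t1,hub)}

== RESULT ==
["pkg_at(p5,gate)", "truck_at(t1,hub)"]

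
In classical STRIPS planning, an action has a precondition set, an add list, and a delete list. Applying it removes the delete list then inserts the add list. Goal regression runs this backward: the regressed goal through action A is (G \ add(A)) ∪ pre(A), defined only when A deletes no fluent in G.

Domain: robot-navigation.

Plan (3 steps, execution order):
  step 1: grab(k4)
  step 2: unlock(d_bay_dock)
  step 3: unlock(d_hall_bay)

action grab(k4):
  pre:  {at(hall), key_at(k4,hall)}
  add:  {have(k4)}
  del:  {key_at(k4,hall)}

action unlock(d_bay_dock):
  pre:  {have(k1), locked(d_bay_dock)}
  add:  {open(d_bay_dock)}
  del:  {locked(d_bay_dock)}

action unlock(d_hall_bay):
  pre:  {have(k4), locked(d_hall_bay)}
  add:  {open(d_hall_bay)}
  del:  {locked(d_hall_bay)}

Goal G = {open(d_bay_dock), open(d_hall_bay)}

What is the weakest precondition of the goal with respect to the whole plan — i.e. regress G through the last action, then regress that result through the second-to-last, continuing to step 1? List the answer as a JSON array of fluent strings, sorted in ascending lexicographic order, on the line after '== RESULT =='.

Work backward from the goal:
  through step 3 (unlock(d_hall_bay)): drop {open(d_hall_bay)}, keep {open(d_bay_dock)}, require {have(k4), locked(d_hall_bay)}
    → {have(k4), locked(d_hall_bay), open(d_bay_dock)}
  through step 2 (unlock(d_bay_dock)): drop {open(d_bay_dock)}, keep {have(k4), locked(d_hall_bay)}, require {have(k1), locked(d_bay_dock)}
    → {have(k1), have(k4), locked(d_bay_dock), locked(d_hall_bay)}
  through step 1 (grab(k4)): drop {have(k4)}, keep {have(k1), locked(d_bay_dock), locked(d_hall_bay)}, require {at(hall), key_at(k4,hall)}
    → {at(hall), have(k1), key_at(k4,hall), locked(d_bay_dock), locked(d_hall_bay)}

== RESULT ==
["at(hall)", "have(k1)", "key_at(k4,hall)", "locked(d_bay_dock)", "locked(d_hall_bay)"]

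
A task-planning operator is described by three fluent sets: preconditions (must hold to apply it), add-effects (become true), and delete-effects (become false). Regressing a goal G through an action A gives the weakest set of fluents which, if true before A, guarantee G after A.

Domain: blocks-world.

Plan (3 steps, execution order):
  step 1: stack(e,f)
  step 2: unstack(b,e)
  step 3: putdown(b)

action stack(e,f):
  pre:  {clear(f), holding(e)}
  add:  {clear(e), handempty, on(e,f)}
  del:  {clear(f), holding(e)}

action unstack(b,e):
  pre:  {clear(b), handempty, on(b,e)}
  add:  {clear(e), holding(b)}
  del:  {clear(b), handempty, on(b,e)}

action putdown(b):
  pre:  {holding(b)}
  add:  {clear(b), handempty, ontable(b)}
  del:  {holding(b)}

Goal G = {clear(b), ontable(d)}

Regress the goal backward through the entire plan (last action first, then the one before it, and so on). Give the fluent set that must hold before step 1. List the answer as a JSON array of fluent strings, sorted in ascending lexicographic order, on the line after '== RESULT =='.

Regress step by step:
  through step 3 (putdown(b)): drop {clear(b)}, keep {ontable(d)}, require {holding(b)}
    → {holding(b), ontable(d)}
  through step 2 (unstack(b,e)): drop {holding(b)}, keep {ontable(d)}, require {clear(b), handempty, on(b,e)}
    → {clear(b), handempty, on(b,e), ontable(d)}
  through step 1 (stack(e,f)): drop {handempty}, keep {clear(b), on(b,e), ontable(d)}, require {clear(f), holding(e)}
    → {clear(b), clear(f), holding(e), on(b,e), ontable(d)}

== RESULT ==
["clear(b)", "clear(f)", "holding(e)", "on(b,e)", "ontable(d)"]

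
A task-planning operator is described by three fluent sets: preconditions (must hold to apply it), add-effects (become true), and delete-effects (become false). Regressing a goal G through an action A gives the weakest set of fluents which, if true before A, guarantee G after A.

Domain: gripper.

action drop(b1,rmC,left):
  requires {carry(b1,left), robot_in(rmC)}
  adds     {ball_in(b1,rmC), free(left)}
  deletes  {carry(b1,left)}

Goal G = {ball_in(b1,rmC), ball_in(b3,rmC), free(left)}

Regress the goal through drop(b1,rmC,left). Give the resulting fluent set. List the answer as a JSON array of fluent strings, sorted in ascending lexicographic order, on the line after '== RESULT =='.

Regress:
  G ∩ del = {}  (empty — regression defined)
  G \ add = {ball_in(b1,rmC), ball_in(b3,rmC), free(left)} \ {ball_in(b1,rmC), free(left)} = {ball_in(b3,rmC)}
  ∪ pre   = {ball_in(b3,rmC)} ∪ {carry(b1,left), robot_in(rmC)}
          = {ball_in(b3,rmC), carry(b1,left), robot_in(rmC)}

== RESULT ==
["ball_in(b3,rmC)", "carry(b1,left)", "robot_in(rmC)"]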